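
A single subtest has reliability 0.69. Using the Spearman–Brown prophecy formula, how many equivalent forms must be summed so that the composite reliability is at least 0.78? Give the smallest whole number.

2

k ≥ ρ*(1−ρ₁)/(ρ₁(1−ρ*)) = 0.78·0.31 / (0.69·0.22) = 1.593.
Smallest integer k = 2.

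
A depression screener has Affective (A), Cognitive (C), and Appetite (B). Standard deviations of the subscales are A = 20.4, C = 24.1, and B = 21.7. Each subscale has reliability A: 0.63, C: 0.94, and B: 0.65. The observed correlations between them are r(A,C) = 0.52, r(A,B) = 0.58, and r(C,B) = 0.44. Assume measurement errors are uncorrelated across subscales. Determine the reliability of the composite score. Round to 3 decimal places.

0.880

Var(A+C+B) = 20.4² + 24.1² + 21.7² + 2·[20.4·24.1·0.52 + 20.4·21.7·0.58 + 24.1·21.7·0.44] = 1467.86 + 1485.03 = 2952.89.
With uncorrelated errors the cross-covariances are all true-score covariance, so they carry over unchanged; only the diagonal terms shrink to ρᵢσᵢ².
True-score variance = [20.4²·0.63 + 24.1²·0.94 + 21.7²·0.65] + 1485.03 = 1114.22 + 1485.03 = 2599.25.
Reliability = 2599.25 / 2952.89 = 0.880.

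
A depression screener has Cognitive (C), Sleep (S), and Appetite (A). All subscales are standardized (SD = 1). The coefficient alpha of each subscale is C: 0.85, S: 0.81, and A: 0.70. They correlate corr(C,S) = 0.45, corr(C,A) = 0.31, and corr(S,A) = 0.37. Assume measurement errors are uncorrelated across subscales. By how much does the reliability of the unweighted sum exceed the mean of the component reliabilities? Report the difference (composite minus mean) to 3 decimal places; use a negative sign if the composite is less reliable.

0.092

Var(sum) = 3 + 2.26 = 5.26; true-score variance = 2.36 + 2.26 = 4.62; composite reliability = 0.8783.
Mean component reliability = 0.7867.
Difference = 0.8783 − 0.7867 = 0.092.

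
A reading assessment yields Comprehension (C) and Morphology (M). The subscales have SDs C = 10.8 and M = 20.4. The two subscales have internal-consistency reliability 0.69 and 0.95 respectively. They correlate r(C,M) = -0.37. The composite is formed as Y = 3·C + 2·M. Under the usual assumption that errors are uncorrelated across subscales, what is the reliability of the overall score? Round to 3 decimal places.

Var(Y) = 3²·10.8² + 2²·20.4² + 2·[6·10.8·20.4·(-0.37)] = 2714.4 − 978.221 = 1736.18.
With uncorrelated errors the cross-covariances are all true-score covariance, so they carry over unchanged; only the diagonal terms shrink to ρᵢσᵢ².
True-score variance = [3²·10.8²·0.69 + 2²·20.4²·0.95] − 978.221 = 2305.74 − 978.221 = 1327.52.
Reliability = 1327.52 / 1736.18 = 0.765.

0.765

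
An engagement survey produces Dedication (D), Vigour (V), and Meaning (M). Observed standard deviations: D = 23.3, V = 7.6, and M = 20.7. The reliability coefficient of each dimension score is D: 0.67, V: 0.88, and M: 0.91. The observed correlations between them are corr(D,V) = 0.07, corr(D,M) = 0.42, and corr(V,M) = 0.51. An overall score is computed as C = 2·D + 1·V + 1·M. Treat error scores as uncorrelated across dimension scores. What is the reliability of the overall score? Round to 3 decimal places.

0.793

Var(C) = 2²·23.3² + 7.6² + 20.7² + 2·[2·23.3·7.6·0.07 + 2·23.3·20.7·0.42 + 7.6·20.7·0.51] = 2657.81 + 1020.33 = 3678.14.
Because errors are independent across components, Cov(Tᵢ,Tⱼ) = Cov(Xᵢ,Xⱼ); the off-diagonal part of the true-score variance is the same as above.
True-score variance = [2²·23.3²·0.67 + 7.6²·0.88 + 20.7²·0.91] + 1020.33 = 1895.7 + 1020.33 = 2916.03.
Reliability = 2916.03 / 3678.14 = 0.793.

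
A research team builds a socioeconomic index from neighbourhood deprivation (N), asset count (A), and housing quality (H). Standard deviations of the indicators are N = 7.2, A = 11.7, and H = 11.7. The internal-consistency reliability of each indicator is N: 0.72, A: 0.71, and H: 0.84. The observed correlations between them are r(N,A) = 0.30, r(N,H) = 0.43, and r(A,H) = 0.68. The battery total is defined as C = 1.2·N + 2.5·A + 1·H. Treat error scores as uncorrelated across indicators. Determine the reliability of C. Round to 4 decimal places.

Var(C) = 1.2²·7.2² + 2.5²·11.7² + 11.7² + 2·[3·7.2·11.7·0.30 + 1.2·7.2·11.7·0.43 + 2.5·11.7·11.7·0.68] = 1067.1 + 703.994 = 1771.1.
Because errors are independent across components, Cov(Tᵢ,Tⱼ) = Cov(Xᵢ,Xⱼ); the off-diagonal part of the true-score variance is the same as above.
True-score variance = [1.2²·7.2²·0.72 + 2.5²·11.7²·0.71 + 11.7²·0.84] + 703.994 = 776.185 + 703.994 = 1480.18.
Reliability = 1480.18 / 1771.1 = 0.8357.

0.8357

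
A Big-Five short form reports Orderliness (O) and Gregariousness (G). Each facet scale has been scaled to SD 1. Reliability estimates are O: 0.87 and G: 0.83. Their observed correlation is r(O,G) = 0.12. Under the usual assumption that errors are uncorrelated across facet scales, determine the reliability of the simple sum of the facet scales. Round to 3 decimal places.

Var(O+G) = 2 + 2·[0.12] = 2 + 0.24 = 2.24.
Because errors are independent across components, Cov(Tᵢ,Tⱼ) = Cov(Xᵢ,Xⱼ); the off-diagonal part of the true-score variance is the same as above.
True-score variance = [0.87 + 0.83] + 0.24 = 1.7 + 0.24 = 1.94.
Reliability = 1.94 / 2.24 = 0.866.

0.866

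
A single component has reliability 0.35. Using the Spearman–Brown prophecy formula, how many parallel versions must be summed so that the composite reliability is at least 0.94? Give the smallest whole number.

30

k ≥ ρ*(1−ρ₁)/(ρ₁(1−ρ*)) = 0.94·0.65 / (0.35·0.06) = 29.095.
Smallest integer k = 30.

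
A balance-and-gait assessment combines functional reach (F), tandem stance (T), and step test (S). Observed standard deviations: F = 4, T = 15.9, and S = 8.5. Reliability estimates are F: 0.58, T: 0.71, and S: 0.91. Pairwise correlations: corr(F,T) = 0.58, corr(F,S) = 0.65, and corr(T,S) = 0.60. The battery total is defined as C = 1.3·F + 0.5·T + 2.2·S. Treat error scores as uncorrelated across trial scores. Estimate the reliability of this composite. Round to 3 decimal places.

Var(C) = 1.3²·4² + 0.5²·15.9² + 2.2²·8.5² + 2·[0.65·4·15.9·0.58 + 2.86·4·8.5·0.65 + 1.1·15.9·8.5·0.60] = 439.933 + 352.764 = 792.697.
Under uncorrelated errors the observed covariances equal the true-score covariances, so only the own-variance terms attenuate.
True-score variance = [1.3²·4²·0.58 + 0.5²·15.9²·0.71 + 2.2²·8.5²·0.91] + 352.764 = 378.775 + 352.764 = 731.539.
Reliability = 731.539 / 792.697 = 0.923.

0.923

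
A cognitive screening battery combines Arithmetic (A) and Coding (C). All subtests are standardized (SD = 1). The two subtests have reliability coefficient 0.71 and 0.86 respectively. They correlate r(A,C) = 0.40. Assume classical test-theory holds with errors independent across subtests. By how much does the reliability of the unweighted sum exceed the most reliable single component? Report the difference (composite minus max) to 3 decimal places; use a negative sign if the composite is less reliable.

Var(sum) = 2 + 0.8 = 2.8; true-score variance = 1.57 + 0.8 = 2.37; composite reliability = 0.8464.
Max component reliability = 0.8600.
Difference = 0.8464 − 0.8600 = -0.014.

-0.014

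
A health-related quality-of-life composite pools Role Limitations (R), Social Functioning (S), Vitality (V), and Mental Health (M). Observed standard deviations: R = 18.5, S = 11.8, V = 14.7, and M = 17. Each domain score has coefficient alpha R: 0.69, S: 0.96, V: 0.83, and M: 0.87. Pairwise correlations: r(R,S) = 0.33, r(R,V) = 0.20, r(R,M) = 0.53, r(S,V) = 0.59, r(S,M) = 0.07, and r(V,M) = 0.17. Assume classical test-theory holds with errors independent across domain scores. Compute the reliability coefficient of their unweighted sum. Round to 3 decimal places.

0.902

Var(R+S+V+M) = 18.5² + 11.8² + 14.7² + 17² + 2·[18.5·11.8·0.33 + 18.5·14.7·0.20 + 18.5·17·0.53 + 11.8·14.7·0.59 + 11.8·17·0.07 + 14.7·17·0.17] = 986.58 + 903.961 = 1890.54.
Under uncorrelated errors the observed covariances equal the true-score covariances, so only the own-variance terms attenuate.
True-score variance = [18.5²·0.69 + 11.8²·0.96 + 14.7²·0.83 + 17²·0.87] + 903.961 = 800.608 + 903.961 = 1704.57.
Reliability = 1704.57 / 1890.54 = 0.902.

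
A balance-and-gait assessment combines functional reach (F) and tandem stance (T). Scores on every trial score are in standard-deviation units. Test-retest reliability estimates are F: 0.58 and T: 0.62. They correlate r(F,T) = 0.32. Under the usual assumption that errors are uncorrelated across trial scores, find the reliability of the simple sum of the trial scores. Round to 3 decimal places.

Var(F+T) = 2 + 2·[0.32] = 2 + 0.64 = 2.64.
Because errors are independent across components, Cov(Tᵢ,Tⱼ) = Cov(Xᵢ,Xⱼ); the off-diagonal part of the true-score variance is the same as above.
True-score variance = [0.58 + 0.62] + 0.64 = 1.2 + 0.64 = 1.84.
Reliability = 1.84 / 2.64 = 0.697.

0.697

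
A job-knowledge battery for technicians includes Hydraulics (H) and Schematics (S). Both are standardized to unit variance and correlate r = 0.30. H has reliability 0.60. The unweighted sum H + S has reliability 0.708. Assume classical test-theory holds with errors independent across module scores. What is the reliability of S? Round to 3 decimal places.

Var(H+S) = 2 + 2·0.30 = 2.600.
True-score variance = ρ_H + ρ_S + 2·0.30, so 0.708 = (0.60 + ρ_S + 0.60) / 2.600.
ρ_S = 0.708·2.600 − 0.60 − 0.60 = 0.641.

0.641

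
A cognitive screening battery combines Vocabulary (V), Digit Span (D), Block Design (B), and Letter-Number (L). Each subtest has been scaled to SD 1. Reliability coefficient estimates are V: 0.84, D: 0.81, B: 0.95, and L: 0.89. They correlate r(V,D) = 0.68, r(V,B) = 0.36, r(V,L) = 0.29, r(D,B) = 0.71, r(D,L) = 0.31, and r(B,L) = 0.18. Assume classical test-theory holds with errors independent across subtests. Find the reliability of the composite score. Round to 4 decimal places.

0.9437

Var(V+D+B+L) = 4 + 2·[0.68 + 0.36 + 0.29 + 0.71 + 0.31 + 0.18] = 4 + 5.06 = 9.06.
With uncorrelated errors the cross-covariances are all true-score covariance, so they carry over unchanged; only the diagonal terms shrink to ρᵢσᵢ².
True-score variance = [0.84 + 0.81 + 0.95 + 0.89] + 5.06 = 3.49 + 5.06 = 8.55.
Reliability = 8.55 / 9.06 = 0.9437.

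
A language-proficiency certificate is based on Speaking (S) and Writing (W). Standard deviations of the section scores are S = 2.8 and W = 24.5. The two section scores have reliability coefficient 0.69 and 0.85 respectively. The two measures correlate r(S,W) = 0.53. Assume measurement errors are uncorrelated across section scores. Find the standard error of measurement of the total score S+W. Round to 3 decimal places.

Var(total) = 608.09 + 72.716 = 680.806.
True-score variance = 515.622 + 72.716 = 588.338, so reliability = 0.8642.
Error variance = 680.806 − 588.338 = 92.4679; SEM = √92.4679 = 9.616.

9.616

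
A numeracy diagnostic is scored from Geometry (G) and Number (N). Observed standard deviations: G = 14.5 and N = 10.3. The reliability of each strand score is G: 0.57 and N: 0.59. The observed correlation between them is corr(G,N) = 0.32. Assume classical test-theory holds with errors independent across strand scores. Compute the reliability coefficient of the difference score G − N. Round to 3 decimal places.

0.393

Var(G−N) = 14.5² + 10.3² − 2·14.5·10.3·0.32 = 316.34 − 95.584 = 220.756.
Under uncorrelated errors the observed covariances equal the true-score covariances, so only the own-variance terms attenuate.
True-score variance = [14.5²·0.57 + 10.3²·0.59] − 95.584 = 182.436 − 95.584 = 86.8516.
Reliability = 86.8516 / 220.756 = 0.393.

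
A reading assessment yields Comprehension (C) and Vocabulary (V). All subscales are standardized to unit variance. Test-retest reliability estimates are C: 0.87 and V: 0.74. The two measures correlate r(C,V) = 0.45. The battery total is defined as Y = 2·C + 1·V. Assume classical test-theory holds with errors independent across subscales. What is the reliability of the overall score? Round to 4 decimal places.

Var(Y) = 2² + 1 + 2·[2·0.45] = 5 + 1.8 = 6.8.
Because errors are independent across components, Cov(Tᵢ,Tⱼ) = Cov(Xᵢ,Xⱼ); the off-diagonal part of the true-score variance is the same as above.
True-score variance = [2²·0.87 + 0.74] + 1.8 = 4.22 + 1.8 = 6.02.
Reliability = 6.02 / 6.8 = 0.8853.

0.8853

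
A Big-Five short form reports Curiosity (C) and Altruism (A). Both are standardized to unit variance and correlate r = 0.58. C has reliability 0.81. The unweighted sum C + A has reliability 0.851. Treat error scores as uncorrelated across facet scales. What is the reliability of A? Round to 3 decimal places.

Var(C+A) = 2 + 2·0.58 = 3.160.
True-score variance = ρ_C + ρ_A + 2·0.58, so 0.851 = (0.81 + ρ_A + 1.16) / 3.160.
ρ_A = 0.851·3.160 − 0.81 − 1.16 = 0.719.

0.719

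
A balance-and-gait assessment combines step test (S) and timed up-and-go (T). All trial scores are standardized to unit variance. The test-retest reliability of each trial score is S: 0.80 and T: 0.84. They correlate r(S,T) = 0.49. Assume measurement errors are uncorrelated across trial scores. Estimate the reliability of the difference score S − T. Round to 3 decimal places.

0.647

Var(S−T) = 1 + 1 − 2·0.49 = 2 − 0.98 = 1.02.
With uncorrelated errors the cross-covariances are all true-score covariance, so they carry over unchanged; only the diagonal terms shrink to ρᵢσᵢ².
True-score variance = [0.80 + 0.84] − 0.98 = 1.64 − 0.98 = 0.66.
Reliability = 0.66 / 1.02 = 0.647.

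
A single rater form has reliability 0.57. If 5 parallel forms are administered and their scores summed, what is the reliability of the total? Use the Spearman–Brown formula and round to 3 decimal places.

0.869

ρ_k = kρ / (1 + (k−1)ρ) = 5·0.57 / (1 + 4·0.57) = 2.850 / 3.280 = 0.869.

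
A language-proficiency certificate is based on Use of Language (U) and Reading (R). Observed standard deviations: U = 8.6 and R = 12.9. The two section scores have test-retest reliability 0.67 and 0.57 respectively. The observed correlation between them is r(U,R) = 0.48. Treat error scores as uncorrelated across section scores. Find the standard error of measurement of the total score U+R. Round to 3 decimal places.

Var(total) = 240.37 + 106.502 = 346.872.
True-score variance = 144.407 + 106.502 = 250.909, so reliability = 0.7233.
Error variance = 346.872 − 250.909 = 95.9631; SEM = √95.9631 = 9.796.

9.796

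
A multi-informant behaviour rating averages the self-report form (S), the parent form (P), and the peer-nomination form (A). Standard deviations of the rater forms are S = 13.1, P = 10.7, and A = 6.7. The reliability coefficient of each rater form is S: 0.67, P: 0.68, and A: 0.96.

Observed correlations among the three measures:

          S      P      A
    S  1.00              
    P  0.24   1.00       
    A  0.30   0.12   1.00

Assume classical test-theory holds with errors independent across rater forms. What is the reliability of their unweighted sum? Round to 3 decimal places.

Var(S+P+A) = 13.1² + 10.7² + 6.7² + 2·[13.1·10.7·0.24 + 13.1·6.7·0.30 + 10.7·6.7·0.12] = 330.99 + 137.149 = 468.139.
Because errors are independent across components, Cov(Tᵢ,Tⱼ) = Cov(Xᵢ,Xⱼ); the off-diagonal part of the true-score variance is the same as above.
True-score variance = [13.1²·0.67 + 10.7²·0.68 + 6.7²·0.96] + 137.149 = 235.926 + 137.149 = 373.076.
Reliability = 373.076 / 468.139 = 0.797.

0.797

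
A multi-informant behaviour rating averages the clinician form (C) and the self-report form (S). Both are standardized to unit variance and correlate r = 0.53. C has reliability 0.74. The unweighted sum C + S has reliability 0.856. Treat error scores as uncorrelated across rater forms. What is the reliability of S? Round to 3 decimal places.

Var(C+S) = 2 + 2·0.53 = 3.060.
True-score variance = ρ_C + ρ_S + 2·0.53, so 0.856 = (0.74 + ρ_S + 1.06) / 3.060.
ρ_S = 0.856·3.060 − 0.74 − 1.06 = 0.819.

0.819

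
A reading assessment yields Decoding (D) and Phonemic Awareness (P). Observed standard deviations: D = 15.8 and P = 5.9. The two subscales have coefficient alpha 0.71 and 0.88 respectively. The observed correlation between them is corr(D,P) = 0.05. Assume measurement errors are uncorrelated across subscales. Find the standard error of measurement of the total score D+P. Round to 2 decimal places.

8.75

Var(total) = 284.45 + 9.322 = 293.772.
True-score variance = 207.877 + 9.322 = 217.199, so reliability = 0.7393.
Error variance = 293.772 − 217.199 = 76.5728; SEM = √76.5728 = 8.75.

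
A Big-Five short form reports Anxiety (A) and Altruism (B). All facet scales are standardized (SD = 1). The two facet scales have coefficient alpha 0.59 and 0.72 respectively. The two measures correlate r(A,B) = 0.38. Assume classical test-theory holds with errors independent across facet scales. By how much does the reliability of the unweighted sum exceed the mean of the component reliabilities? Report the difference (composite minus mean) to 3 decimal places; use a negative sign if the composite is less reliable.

Var(sum) = 2 + 0.76 = 2.76; true-score variance = 1.31 + 0.76 = 2.07; composite reliability = 0.7500.
Mean component reliability = 0.6550.
Difference = 0.7500 − 0.6550 = 0.095.

0.095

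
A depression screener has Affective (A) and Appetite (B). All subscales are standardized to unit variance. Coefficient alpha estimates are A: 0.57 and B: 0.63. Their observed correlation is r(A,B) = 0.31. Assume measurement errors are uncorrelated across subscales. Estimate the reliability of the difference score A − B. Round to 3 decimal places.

0.420

Var(A−B) = 1 + 1 − 2·0.31 = 2 − 0.62 = 1.38.
Under uncorrelated errors the observed covariances equal the true-score covariances, so only the own-variance terms attenuate.
True-score variance = [0.57 + 0.63] − 0.62 = 1.2 − 0.62 = 0.58.
Reliability = 0.58 / 1.38 = 0.420.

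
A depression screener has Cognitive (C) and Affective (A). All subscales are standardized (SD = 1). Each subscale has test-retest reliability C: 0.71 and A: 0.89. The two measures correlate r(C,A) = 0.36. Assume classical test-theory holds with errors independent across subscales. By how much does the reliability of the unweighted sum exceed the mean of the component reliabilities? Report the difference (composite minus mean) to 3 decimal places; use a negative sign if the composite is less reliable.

Var(sum) = 2 + 0.72 = 2.72; true-score variance = 1.6 + 0.72 = 2.32; composite reliability = 0.8529.
Mean component reliability = 0.8000.
Difference = 0.8529 − 0.8000 = 0.053.

0.053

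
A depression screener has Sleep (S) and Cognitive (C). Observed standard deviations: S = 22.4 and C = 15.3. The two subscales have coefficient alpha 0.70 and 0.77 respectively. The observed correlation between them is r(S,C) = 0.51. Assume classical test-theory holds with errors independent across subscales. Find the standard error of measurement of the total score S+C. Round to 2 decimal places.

Var(total) = 735.85 + 349.574 = 1085.42.
True-score variance = 531.481 + 349.574 = 881.056, so reliability = 0.8117.
Error variance = 1085.42 − 881.056 = 204.369; SEM = √204.369 = 14.30.

14.30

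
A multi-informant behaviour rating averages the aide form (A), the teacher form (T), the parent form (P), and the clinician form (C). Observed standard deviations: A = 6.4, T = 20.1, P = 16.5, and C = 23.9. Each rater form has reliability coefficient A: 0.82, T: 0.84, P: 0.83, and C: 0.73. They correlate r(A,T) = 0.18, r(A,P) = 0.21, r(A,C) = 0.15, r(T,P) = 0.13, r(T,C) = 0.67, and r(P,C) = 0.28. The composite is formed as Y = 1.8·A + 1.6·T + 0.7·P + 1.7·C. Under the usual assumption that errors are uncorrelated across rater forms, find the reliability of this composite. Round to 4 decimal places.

0.8780

Var(Y) = 1.8²·6.4² + 1.6²·20.1² + 0.7²·16.5² + 1.7²·23.9² + 2·[2.88·6.4·20.1·0.18 + 1.26·6.4·16.5·0.21 + 3.06·6.4·23.9·0.15 + 1.12·20.1·16.5·0.13 + 2.72·20.1·23.9·0.67 + 1.19·16.5·23.9·0.28] = 2951.18 + 2439.97 = 5391.15.
With uncorrelated errors the cross-covariances are all true-score covariance, so they carry over unchanged; only the diagonal terms shrink to ρᵢσᵢ².
True-score variance = [1.8²·6.4²·0.82 + 1.6²·20.1²·0.84 + 0.7²·16.5²·0.83 + 1.7²·23.9²·0.73] + 2439.97 = 2293.41 + 2439.97 = 4733.38.
Reliability = 4733.38 / 5391.15 = 0.8780.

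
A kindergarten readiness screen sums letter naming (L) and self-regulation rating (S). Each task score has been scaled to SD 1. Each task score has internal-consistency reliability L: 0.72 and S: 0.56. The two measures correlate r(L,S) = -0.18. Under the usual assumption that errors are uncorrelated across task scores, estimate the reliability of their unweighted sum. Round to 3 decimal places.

0.561

Var(L+S) = 2 + 2·[(-0.18)] = 2 − 0.36 = 1.64.
Under uncorrelated errors the observed covariances equal the true-score covariances, so only the own-variance terms attenuate.
True-score variance = [0.72 + 0.56] − 0.36 = 1.28 − 0.36 = 0.92.
Reliability = 0.92 / 1.64 = 0.561.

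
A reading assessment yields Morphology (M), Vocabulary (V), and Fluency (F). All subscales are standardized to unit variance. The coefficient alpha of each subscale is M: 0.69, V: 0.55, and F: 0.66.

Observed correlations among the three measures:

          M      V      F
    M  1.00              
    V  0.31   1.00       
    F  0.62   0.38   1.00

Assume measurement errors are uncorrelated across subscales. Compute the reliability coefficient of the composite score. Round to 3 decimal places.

0.804

Var(M+V+F) = 3 + 2·[0.31 + 0.62 + 0.38] = 3 + 2.62 = 5.62.
Because errors are independent across components, Cov(Tᵢ,Tⱼ) = Cov(Xᵢ,Xⱼ); the off-diagonal part of the true-score variance is the same as above.
True-score variance = [0.69 + 0.55 + 0.66] + 2.62 = 1.9 + 2.62 = 4.52.
Reliability = 4.52 / 5.62 = 0.804.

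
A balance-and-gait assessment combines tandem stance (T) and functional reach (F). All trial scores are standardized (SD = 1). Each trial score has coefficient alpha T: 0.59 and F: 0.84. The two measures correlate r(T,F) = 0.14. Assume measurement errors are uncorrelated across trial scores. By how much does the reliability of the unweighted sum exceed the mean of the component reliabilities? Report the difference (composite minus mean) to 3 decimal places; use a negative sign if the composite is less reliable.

0.035

Var(sum) = 2 + 0.28 = 2.28; true-score variance = 1.43 + 0.28 = 1.71; composite reliability = 0.7500.
Mean component reliability = 0.7150.
Difference = 0.7500 − 0.7150 = 0.035.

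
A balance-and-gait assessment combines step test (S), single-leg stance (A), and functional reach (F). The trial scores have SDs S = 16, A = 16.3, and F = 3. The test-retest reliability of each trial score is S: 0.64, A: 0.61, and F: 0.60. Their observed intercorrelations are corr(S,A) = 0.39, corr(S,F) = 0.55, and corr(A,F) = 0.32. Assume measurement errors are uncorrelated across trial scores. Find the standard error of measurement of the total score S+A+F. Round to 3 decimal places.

Var(total) = 530.69 + 287.52 = 818.21.
True-score variance = 331.311 + 287.52 = 618.831, so reliability = 0.7563.
Error variance = 818.21 − 618.831 = 199.379; SEM = √199.379 = 14.120.

14.120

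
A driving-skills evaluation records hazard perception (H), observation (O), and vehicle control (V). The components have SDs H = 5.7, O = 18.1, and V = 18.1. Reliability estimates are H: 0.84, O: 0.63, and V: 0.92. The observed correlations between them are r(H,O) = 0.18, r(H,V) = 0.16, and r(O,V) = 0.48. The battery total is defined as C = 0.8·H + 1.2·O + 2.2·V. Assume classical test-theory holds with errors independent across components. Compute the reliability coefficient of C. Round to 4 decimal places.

0.8985

Var(C) = 0.8²·5.7² + 1.2²·18.1² + 2.2²·18.1² + 2·[0.96·5.7·18.1·0.18 + 1.76·5.7·18.1·0.16 + 2.64·18.1·18.1·0.48] = 2078.18 + 924.056 = 3002.24.
With uncorrelated errors the cross-covariances are all true-score covariance, so they carry over unchanged; only the diagonal terms shrink to ρᵢσᵢ².
True-score variance = [0.8²·5.7²·0.84 + 1.2²·18.1²·0.63 + 2.2²·18.1²·0.92] + 924.056 = 1773.46 + 924.056 = 2697.51.
Reliability = 2697.51 / 3002.24 = 0.8985.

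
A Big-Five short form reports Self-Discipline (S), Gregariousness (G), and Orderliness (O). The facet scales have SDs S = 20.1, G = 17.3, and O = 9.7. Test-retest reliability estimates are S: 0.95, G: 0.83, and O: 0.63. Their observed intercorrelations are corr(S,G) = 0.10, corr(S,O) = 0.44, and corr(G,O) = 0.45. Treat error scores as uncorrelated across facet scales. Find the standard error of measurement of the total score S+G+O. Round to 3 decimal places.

Var(total) = 797.39 + 392.149 = 1189.54.
True-score variance = 691.497 + 392.149 = 1083.65, so reliability = 0.9110.
Error variance = 1189.54 − 1083.65 = 105.893; SEM = √105.893 = 10.290.

10.290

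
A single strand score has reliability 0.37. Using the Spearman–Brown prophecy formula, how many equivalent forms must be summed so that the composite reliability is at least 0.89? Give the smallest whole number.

k ≥ ρ*(1−ρ₁)/(ρ₁(1−ρ*)) = 0.89·0.63 / (0.37·0.11) = 13.776.
Smallest integer k = 14.

14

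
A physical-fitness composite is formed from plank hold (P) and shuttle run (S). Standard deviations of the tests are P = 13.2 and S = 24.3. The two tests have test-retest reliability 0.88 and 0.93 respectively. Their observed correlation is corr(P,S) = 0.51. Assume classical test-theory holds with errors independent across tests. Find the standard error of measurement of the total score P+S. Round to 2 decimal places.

7.89

Var(total) = 764.73 + 327.175 = 1091.91.
True-score variance = 702.487 + 327.175 = 1029.66, so reliability = 0.9430.
Error variance = 1091.91 − 1029.66 = 62.2431; SEM = √62.2431 = 7.89.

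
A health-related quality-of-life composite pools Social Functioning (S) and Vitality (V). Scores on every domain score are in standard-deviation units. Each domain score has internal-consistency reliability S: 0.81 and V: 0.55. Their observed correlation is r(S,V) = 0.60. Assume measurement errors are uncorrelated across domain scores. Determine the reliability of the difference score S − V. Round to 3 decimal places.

Var(S−V) = 1 + 1 − 2·0.60 = 2 − 1.2 = 0.8.
With uncorrelated errors the cross-covariances are all true-score covariance, so they carry over unchanged; only the diagonal terms shrink to ρᵢσᵢ².
True-score variance = [0.81 + 0.55] − 1.2 = 1.36 − 1.2 = 0.16.
Reliability = 0.16 / 0.8 = 0.200.

0.200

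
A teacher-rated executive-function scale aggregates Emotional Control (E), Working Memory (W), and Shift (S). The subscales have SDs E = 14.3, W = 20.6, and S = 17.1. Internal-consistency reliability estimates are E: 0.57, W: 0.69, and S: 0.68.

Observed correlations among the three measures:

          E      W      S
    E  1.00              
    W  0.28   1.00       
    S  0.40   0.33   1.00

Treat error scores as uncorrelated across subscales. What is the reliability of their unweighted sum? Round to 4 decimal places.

0.7933

Var(E+W+S) = 14.3² + 20.6² + 17.1² + 2·[14.3·20.6·0.28 + 14.3·17.1·0.40 + 20.6·17.1·0.33] = 921.26 + 593.08 = 1514.34.
Under uncorrelated errors the observed covariances equal the true-score covariances, so only the own-variance terms attenuate.
True-score variance = [14.3²·0.57 + 20.6²·0.69 + 17.1²·0.68] + 593.08 = 608.207 + 593.08 = 1201.29.
Reliability = 1201.29 / 1514.34 = 0.7933.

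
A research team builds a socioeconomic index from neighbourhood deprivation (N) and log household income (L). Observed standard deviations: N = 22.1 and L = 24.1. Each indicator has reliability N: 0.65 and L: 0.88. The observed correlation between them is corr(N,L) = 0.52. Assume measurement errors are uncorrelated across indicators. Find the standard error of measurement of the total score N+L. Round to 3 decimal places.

Var(total) = 1069.22 + 553.914 = 1623.13.
True-score variance = 828.579 + 553.914 = 1382.49, so reliability = 0.8517.
Error variance = 1623.13 − 1382.49 = 240.641; SEM = √240.641 = 15.513.

15.513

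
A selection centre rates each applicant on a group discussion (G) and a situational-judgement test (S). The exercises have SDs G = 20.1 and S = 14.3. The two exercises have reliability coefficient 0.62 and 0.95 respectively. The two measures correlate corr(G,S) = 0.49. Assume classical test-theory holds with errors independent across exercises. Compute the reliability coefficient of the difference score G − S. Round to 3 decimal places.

0.499

Var(G−S) = 20.1² + 14.3² − 2·20.1·14.3·0.49 = 608.5 − 281.681 = 326.819.
Under uncorrelated errors the observed covariances equal the true-score covariances, so only the own-variance terms attenuate.
True-score variance = [20.1²·0.62 + 14.3²·0.95] − 281.681 = 444.752 − 281.681 = 163.07.
Reliability = 163.07 / 326.819 = 0.499.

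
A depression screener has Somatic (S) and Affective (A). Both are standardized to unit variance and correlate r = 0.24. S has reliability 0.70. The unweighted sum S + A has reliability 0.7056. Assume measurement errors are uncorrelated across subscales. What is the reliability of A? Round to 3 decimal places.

Var(S+A) = 2 + 2·0.24 = 2.480.
True-score variance = ρ_S + ρ_A + 2·0.24, so 0.7056 = (0.70 + ρ_A + 0.48) / 2.480.
ρ_A = 0.7056·2.480 − 0.70 − 0.48 = 0.570.

0.570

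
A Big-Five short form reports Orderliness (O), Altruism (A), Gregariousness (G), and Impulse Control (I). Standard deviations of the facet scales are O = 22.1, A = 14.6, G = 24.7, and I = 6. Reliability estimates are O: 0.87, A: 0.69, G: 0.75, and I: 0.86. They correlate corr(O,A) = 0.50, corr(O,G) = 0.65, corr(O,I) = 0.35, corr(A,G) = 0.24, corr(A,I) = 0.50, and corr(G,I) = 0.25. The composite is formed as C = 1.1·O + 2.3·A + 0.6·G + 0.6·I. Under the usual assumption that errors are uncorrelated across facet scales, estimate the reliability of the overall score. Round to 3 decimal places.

0.869

Var(C) = 1.1²·22.1² + 2.3²·14.6² + 0.6²·24.7² + 0.6²·6² + 2·[2.53·22.1·14.6·0.50 + 0.66·22.1·24.7·0.65 + 0.66·22.1·6·0.35 + 1.38·14.6·24.7·0.24 + 1.38·14.6·6·0.50 + 0.36·24.7·6·0.25] = 1951.18 + 1732.39 = 3683.57.
Under uncorrelated errors the observed covariances equal the true-score covariances, so only the own-variance terms attenuate.
True-score variance = [1.1²·22.1²·0.87 + 2.3²·14.6²·0.69 + 0.6²·24.7²·0.75 + 0.6²·6²·0.86] + 1732.39 = 1468.07 + 1732.39 = 3200.46.
Reliability = 3200.46 / 3683.57 = 0.869.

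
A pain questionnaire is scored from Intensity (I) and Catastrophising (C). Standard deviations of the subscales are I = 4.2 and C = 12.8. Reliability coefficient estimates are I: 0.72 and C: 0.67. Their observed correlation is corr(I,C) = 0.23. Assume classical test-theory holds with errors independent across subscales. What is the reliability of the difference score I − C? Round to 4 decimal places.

Var(I−C) = 4.2² + 12.8² − 2·4.2·12.8·0.23 = 181.48 − 24.7296 = 156.75.
With uncorrelated errors the cross-covariances are all true-score covariance, so they carry over unchanged; only the diagonal terms shrink to ρᵢσᵢ².
True-score variance = [4.2²·0.72 + 12.8²·0.67] − 24.7296 = 122.474 − 24.7296 = 97.744.
Reliability = 97.744 / 156.75 = 0.6236.

0.6236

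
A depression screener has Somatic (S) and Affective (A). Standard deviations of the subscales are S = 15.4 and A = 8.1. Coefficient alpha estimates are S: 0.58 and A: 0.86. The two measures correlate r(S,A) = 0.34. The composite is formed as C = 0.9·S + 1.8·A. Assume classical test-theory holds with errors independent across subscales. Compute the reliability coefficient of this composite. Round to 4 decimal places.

0.7963

Var(C) = 0.9²·15.4² + 1.8²·8.1² + 2·[1.62·15.4·8.1·0.34] = 404.676 + 137.414 = 542.09.
Because errors are independent across components, Cov(Tᵢ,Tⱼ) = Cov(Xᵢ,Xⱼ); the off-diagonal part of the true-score variance is the same as above.
True-score variance = [0.9²·15.4²·0.58 + 1.8²·8.1²·0.86] + 137.414 = 294.233 + 137.414 = 431.647.
Reliability = 431.647 / 542.09 = 0.7963.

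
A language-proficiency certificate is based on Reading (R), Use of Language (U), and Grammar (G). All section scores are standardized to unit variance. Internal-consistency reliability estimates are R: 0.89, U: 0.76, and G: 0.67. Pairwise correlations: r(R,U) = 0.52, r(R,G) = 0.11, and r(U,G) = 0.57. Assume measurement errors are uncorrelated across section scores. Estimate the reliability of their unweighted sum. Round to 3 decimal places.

0.874

Var(R+U+G) = 3 + 2·[0.52 + 0.11 + 0.57] = 3 + 2.4 = 5.4.
With uncorrelated errors the cross-covariances are all true-score covariance, so they carry over unchanged; only the diagonal terms shrink to ρᵢσᵢ².
True-score variance = [0.89 + 0.76 + 0.67] + 2.4 = 2.32 + 2.4 = 4.72.
Reliability = 4.72 / 5.4 = 0.874.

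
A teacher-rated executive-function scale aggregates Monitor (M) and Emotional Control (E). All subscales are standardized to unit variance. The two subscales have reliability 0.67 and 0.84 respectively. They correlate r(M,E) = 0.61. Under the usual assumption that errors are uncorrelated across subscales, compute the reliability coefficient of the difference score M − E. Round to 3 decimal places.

Var(M−E) = 1 + 1 − 2·0.61 = 2 − 1.22 = 0.78.
With uncorrelated errors the cross-covariances are all true-score covariance, so they carry over unchanged; only the diagonal terms shrink to ρᵢσᵢ².
True-score variance = [0.67 + 0.84] − 1.22 = 1.51 − 1.22 = 0.29.
Reliability = 0.29 / 0.78 = 0.372.

0.372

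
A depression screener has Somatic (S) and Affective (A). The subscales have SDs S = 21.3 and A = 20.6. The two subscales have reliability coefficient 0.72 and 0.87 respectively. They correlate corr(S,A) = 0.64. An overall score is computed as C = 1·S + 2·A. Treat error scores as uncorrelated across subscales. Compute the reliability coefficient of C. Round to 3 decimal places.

Var(C) = 21.3² + 2²·20.6² + 2·[2·21.3·20.6·0.64] = 2151.13 + 1123.28 = 3274.41.
With uncorrelated errors the cross-covariances are all true-score covariance, so they carry over unchanged; only the diagonal terms shrink to ρᵢσᵢ².
True-score variance = [21.3²·0.72 + 2²·20.6²·0.87] + 1123.28 = 1803.43 + 1123.28 = 2926.71.
Reliability = 2926.71 / 3274.41 = 0.894.

0.894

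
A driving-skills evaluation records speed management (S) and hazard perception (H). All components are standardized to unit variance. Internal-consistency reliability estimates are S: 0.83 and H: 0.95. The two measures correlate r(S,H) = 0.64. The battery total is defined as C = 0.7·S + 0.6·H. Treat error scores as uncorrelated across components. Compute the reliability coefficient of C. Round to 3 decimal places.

Var(C) = 0.7² + 0.6² + 2·[0.42·0.64] = 0.85 + 0.5376 = 1.3876.
Because errors are independent across components, Cov(Tᵢ,Tⱼ) = Cov(Xᵢ,Xⱼ); the off-diagonal part of the true-score variance is the same as above.
True-score variance = [0.7²·0.83 + 0.6²·0.95] + 0.5376 = 0.7487 + 0.5376 = 1.2863.
Reliability = 1.2863 / 1.3876 = 0.927.

0.927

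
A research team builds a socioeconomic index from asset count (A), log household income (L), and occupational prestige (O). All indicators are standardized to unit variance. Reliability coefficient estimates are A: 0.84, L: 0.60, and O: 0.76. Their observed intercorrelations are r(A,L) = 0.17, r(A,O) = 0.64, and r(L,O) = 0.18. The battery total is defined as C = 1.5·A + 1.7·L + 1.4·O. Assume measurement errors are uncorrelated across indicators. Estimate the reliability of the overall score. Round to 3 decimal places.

0.827

Var(C) = 1.5² + 1.7² + 1.4² + 2·[2.55·0.17 + 2.1·0.64 + 2.38·0.18] = 7.1 + 4.4118 = 11.5118.
With uncorrelated errors the cross-covariances are all true-score covariance, so they carry over unchanged; only the diagonal terms shrink to ρᵢσᵢ².
True-score variance = [1.5²·0.84 + 1.7²·0.60 + 1.4²·0.76] + 4.4118 = 5.1136 + 4.4118 = 9.5254.
Reliability = 9.5254 / 11.5118 = 0.827.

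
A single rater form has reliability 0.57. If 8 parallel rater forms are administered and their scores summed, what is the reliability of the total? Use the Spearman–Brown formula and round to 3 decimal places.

ρ_k = kρ / (1 + (k−1)ρ) = 8·0.57 / (1 + 7·0.57) = 4.560 / 4.990 = 0.914.

0.914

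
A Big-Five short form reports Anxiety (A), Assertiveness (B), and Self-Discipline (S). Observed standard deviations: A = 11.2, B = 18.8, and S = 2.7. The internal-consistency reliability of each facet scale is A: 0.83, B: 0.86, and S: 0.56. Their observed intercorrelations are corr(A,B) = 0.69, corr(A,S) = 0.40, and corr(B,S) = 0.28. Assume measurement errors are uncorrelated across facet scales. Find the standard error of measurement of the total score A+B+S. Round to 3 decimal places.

Var(total) = 486.17 + 343.19 = 829.36.
True-score variance = 412.156 + 343.19 = 755.346, so reliability = 0.9108.
Error variance = 829.36 − 755.346 = 74.014; SEM = √74.014 = 8.603.

8.603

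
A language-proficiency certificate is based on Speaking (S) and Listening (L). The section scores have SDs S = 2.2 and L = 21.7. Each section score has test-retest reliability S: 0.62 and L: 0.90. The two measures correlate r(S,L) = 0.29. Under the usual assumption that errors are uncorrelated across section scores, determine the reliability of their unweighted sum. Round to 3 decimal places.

0.903

Var(S+L) = 2.2² + 21.7² + 2·[2.2·21.7·0.29] = 475.73 + 27.6892 = 503.419.
With uncorrelated errors the cross-covariances are all true-score covariance, so they carry over unchanged; only the diagonal terms shrink to ρᵢσᵢ².
True-score variance = [2.2²·0.62 + 21.7²·0.90] + 27.6892 = 426.802 + 27.6892 = 454.491.
Reliability = 454.491 / 503.419 = 0.903.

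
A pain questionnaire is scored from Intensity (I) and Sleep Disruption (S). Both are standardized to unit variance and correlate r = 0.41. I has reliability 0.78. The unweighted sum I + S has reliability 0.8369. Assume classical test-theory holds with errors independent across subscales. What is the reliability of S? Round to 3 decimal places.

Var(I+S) = 2 + 2·0.41 = 2.820.
True-score variance = ρ_I + ρ_S + 2·0.41, so 0.8369 = (0.78 + ρ_S + 0.82) / 2.820.
ρ_S = 0.8369·2.820 − 0.78 − 0.82 = 0.760.

0.760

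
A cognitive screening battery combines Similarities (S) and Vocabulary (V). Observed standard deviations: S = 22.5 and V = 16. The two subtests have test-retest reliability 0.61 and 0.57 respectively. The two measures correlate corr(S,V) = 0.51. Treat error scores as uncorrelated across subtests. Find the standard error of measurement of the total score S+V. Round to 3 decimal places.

17.536

Var(total) = 762.25 + 367.2 = 1129.45.
True-score variance = 454.732 + 367.2 = 821.932, so reliability = 0.7277.
Error variance = 1129.45 − 821.932 = 307.518; SEM = √307.518 = 17.536.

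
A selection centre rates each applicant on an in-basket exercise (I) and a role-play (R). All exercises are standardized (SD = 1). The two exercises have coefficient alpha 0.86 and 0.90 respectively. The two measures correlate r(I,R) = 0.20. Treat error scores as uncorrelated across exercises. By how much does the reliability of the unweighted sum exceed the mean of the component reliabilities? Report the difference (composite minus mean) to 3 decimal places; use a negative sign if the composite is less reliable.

0.020

Var(sum) = 2 + 0.4 = 2.4; true-score variance = 1.76 + 0.4 = 2.16; composite reliability = 0.9000.
Mean component reliability = 0.8800.
Difference = 0.9000 − 0.8800 = 0.020.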